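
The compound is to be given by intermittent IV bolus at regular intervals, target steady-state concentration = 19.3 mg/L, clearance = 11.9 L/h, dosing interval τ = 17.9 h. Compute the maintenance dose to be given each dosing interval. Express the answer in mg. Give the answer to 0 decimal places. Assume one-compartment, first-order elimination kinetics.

4111 mg

At steady state, Dose/τ = Css × CL.
Dose = Css × CL × τ = 19.3 × 11.90 × 17.9 = 4111 mg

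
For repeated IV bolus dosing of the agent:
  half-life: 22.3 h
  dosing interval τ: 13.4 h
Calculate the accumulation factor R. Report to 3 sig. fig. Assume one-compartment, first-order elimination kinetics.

2.94

k = ln2 / t½ = 0.693147 / 22.3 = 0.03108 h⁻¹
e^(−kτ) = e^(−0.03108 × 13.4) = 0.6594
Accumulation ratio R = 1 / (1 − e^(−kτ)) = 1 / (1 − 0.6594) = 2.936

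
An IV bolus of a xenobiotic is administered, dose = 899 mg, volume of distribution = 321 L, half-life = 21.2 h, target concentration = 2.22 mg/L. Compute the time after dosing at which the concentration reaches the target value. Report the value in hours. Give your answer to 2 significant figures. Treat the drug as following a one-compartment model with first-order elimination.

7.1 h

C₀ = Dose / Vd = 899.0 / 321 = 2.801 mg/L
k = ln2 / t½ = 0.693147 / 21.2 = 0.03270 h⁻¹
t = ln(C₀ / C) / k = ln(2.801 / 2.22) / 0.03270
  = ln(1.262) / 0.03270 = 0.2327 / 0.03270 = 7.116 h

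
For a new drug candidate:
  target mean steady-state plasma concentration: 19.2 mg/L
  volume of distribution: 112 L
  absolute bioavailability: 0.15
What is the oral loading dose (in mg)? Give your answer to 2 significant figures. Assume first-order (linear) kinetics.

LD = Css × Vd / F = 19.2 × 112 / 0.15 = 14340 mg

14000 mg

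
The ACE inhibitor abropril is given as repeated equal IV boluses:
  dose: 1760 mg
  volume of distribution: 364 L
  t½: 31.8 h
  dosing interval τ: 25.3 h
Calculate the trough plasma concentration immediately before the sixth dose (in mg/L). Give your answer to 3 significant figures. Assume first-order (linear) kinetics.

6.15 mg/L

C₀ per dose = Dose / Vd = 1760 / 364 = 4.835 mg/L
k = ln2 / t½ = 0.693147 / 31.8 = 0.02180 h⁻¹
Fraction remaining after one interval: r = e^(−kτ) = e^(−0.02180 × 25.3) = 0.5761
Before dose 6, 5 doses have been given (aged 1τ, 2τ, 3τ, 4τ, 5τ).
C_trough = C₀ × (r + r² + … + r^5) = C₀ × r(1−r^5)/(1−r)
        = 4.835 × 0.5761 × (1 − 0.06346) / (1 − 0.5761) = 6.154 mg/L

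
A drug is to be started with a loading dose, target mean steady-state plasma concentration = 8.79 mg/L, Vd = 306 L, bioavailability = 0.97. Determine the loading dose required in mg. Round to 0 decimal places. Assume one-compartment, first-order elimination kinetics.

2773 mg

LD = Css × Vd / F = 8.79 × 306 / 0.97 = 2773 mg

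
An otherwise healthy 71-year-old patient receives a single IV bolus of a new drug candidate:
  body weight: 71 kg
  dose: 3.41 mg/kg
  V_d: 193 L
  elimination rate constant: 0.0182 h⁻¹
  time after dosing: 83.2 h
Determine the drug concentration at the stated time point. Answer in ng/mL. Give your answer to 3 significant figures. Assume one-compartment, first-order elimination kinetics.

276 ng/mL

Total dose = 3.41 × 71 = 242.1 mg
C₀ = Dose / Vd = 242.1 / 193 = 1.254 mg/L
C = C₀ · e^(−k·t) = 1.254 × e^(−0.01820 × 83.2)
  = 1.254 × 0.2200 = 0.2759 mg/L
Convert: 0.2759 mg/L × 1000 = 275.9 ng/mL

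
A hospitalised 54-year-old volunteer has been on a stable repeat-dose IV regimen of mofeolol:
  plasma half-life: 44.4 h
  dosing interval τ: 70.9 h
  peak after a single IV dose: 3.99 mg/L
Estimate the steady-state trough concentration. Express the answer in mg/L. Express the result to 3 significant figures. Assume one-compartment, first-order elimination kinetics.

1.97 mg/L

k = ln2 / t½ = 0.693147 / 44.4 = 0.01561 h⁻¹
e^(−kτ) = e^(−0.01561 × 70.9) = 0.3306
Accumulation ratio R = 1 / (1 − e^(−kτ)) = 1 / (1 − 0.3306) = 1.494
Steady-state trough = C₀ × R × e^(−kτ) = 3.99 × 1.494 × 0.3306 = 1.971 mg/L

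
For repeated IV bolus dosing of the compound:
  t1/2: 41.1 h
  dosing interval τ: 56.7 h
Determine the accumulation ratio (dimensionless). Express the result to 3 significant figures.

k = ln2 / t½ = 0.693147 / 41.1 = 0.01686 h⁻¹
e^(−kτ) = e^(−0.01686 × 56.7) = 0.3844
Accumulation ratio R = 1 / (1 − e^(−kτ)) = 1 / (1 − 0.3844) = 1.624

1.62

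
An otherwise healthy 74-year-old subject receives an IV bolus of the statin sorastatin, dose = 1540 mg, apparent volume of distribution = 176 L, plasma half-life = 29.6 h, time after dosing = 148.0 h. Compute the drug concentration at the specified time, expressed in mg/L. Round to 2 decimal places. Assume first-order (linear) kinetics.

0.27 mg/L

C₀ = Dose / Vd = 1540 / 176 = 8.750 mg/L
k = ln2 / t½ = 0.693147 / 29.6 = 0.02342 h⁻¹
t / t½ = 148.0 / 29.6 = 5 half-lives
C = C₀ × (1/2)^5 = 8.750 × 0.03125 = 0.2734 mg/L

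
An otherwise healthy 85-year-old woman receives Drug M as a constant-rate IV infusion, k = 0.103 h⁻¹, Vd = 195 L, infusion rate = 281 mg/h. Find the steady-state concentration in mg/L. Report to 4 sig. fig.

CL = k × Vd = 0.1030 × 195 = 20.09 L/h
At steady state Css = R₀ / CL = 281 / 20.09 = 13.99 mg/L

13.99 mg/L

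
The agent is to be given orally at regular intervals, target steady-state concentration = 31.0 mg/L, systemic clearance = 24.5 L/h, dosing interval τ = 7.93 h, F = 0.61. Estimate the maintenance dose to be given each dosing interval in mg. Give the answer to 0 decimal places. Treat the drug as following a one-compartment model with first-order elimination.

At steady state, F × (Dose/τ) = Css × CL.
Dose = Css × CL × τ / F = 31.0 × 24.50 × 7.93 / 0.61 = 9874 mg

9874 mg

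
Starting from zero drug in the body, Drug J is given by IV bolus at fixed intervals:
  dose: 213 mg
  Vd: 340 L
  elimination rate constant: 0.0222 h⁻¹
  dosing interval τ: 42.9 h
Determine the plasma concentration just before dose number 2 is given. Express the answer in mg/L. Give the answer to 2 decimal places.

0.24 mg/L

C₀ per dose = Dose / Vd = 213 / 340 = 0.6265 mg/L
Fraction remaining after one interval: r = e^(−kτ) = e^(−0.02220 × 42.9) = 0.3858
Before dose 2, 1 dose has been given (aged 1τ).
C_trough = C₀ × r = 0.6265 × 0.3858 = 0.2417 mg/L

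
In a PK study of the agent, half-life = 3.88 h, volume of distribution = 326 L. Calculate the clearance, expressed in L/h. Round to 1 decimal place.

58.2 L/h

k = ln2 / t½ = 0.693147 / 3.88 = 0.1786 h⁻¹
CL = k × Vd = 0.1786 × 326 = 58.22 L/h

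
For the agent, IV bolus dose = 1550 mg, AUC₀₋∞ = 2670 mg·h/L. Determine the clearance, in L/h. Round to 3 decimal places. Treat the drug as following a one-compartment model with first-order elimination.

0.581 L/h

CL = Dose / AUC = 1550 / 2670 = 0.5805 L/h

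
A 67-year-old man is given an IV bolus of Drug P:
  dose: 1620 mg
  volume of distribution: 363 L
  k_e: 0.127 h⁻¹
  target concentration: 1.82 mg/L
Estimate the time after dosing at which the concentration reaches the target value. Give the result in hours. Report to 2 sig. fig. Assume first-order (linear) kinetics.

C₀ = Dose / Vd = 1620 / 363 = 4.463 mg/L
t = ln(C₀ / C) / k = ln(4.463 / 1.82) / 0.1270
  = ln(2.452) / 0.1270 = 0.8969 / 0.1270 = 7.062 h

7.1 h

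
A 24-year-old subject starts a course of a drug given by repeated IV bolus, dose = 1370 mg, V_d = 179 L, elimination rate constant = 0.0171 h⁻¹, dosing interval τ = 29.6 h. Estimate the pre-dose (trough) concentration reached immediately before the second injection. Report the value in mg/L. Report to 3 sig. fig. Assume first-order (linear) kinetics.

4.61 mg/L

C₀ per dose = Dose / Vd = 1370 / 179 = 7.654 mg/L
Fraction remaining after one interval: r = e^(−kτ) = e^(−0.01710 × 29.6) = 0.6028
Before dose 2, 1 dose has been given (aged 1τ).
C_trough = C₀ × r = 7.654 × 0.6028 = 4.614 mg/L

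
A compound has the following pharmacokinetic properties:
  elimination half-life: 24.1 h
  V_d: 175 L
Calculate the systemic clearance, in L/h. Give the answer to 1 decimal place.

k = ln2 / t½ = 0.693147 / 24.1 = 0.02876 h⁻¹
CL = k × Vd = 0.02876 × 175 = 5.033 L/h

5.0 L/h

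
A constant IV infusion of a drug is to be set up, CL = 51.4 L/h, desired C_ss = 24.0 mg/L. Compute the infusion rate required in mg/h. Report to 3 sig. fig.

At steady state, infusion rate R₀ = Css × CL = 24.0 × 51.40 = 1234 mg/h

1230 mg/h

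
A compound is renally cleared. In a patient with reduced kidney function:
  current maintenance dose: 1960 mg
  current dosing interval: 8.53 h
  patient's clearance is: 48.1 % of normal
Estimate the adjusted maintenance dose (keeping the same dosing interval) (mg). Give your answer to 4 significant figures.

To keep the same average steady-state level, dosing rate must scale with clearance.
CL ratio = 48.1 / 100 = 0.4810
New dose (same interval) = 1960 × 0.4810 = 942.8 mg

942.8 mg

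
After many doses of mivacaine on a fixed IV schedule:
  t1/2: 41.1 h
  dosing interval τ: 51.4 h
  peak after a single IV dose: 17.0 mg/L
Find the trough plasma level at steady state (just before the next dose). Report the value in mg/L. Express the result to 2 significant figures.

12 mg/L

k = ln2 / t½ = 0.693147 / 41.1 = 0.01686 h⁻¹
e^(−kτ) = e^(−0.01686 × 51.4) = 0.4204
Accumulation ratio R = 1 / (1 − e^(−kτ)) = 1 / (1 − 0.4204) = 1.725
Steady-state trough = C₀ × R × e^(−kτ) = 17.0 × 1.725 × 0.4204 = 12.33 mg/L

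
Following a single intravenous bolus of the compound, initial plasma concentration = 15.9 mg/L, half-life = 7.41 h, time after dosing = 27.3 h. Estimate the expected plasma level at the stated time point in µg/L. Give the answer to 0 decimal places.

k = ln2 / t½ = 0.693147 / 7.41 = 0.09354 h⁻¹
C = C₀ · e^(−k·t) = 15.90 × e^(−0.09354 × 27.3)
  = 15.90 × 0.07780 = 1.237 mg/L
Convert: 1.237 mg/L × 1000 = 1237 µg/L

1237 µg/L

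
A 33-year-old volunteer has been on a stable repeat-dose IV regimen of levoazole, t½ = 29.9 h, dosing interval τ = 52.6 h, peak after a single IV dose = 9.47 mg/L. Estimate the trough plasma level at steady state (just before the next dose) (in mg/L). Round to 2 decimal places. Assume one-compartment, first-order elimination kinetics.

k = ln2 / t½ = 0.693147 / 29.9 = 0.02318 h⁻¹
e^(−kτ) = e^(−0.02318 × 52.6) = 0.2954
Accumulation ratio R = 1 / (1 − e^(−kτ)) = 1 / (1 − 0.2954) = 1.419
Steady-state trough = C₀ × R × e^(−kτ) = 9.47 × 1.419 × 0.2954 = 3.970 mg/L

3.97 mg/L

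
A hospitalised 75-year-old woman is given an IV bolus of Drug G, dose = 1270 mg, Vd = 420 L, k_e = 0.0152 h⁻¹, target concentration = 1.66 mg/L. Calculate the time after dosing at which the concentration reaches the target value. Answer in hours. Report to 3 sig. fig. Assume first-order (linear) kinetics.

39.5 h

C₀ = Dose / Vd = 1270 / 420 = 3.024 mg/L
t = ln(C₀ / C) / k = ln(3.024 / 1.66) / 0.01520
  = ln(1.822) / 0.01520 = 0.5999 / 0.01520 = 39.47 h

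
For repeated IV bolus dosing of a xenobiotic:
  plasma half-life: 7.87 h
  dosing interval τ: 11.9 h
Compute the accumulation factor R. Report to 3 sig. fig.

k = ln2 / t½ = 0.693147 / 7.87 = 0.08807 h⁻¹
e^(−kτ) = e^(−0.08807 × 11.9) = 0.3506
Accumulation ratio R = 1 / (1 − e^(−kτ)) = 1 / (1 − 0.3506) = 1.540

1.54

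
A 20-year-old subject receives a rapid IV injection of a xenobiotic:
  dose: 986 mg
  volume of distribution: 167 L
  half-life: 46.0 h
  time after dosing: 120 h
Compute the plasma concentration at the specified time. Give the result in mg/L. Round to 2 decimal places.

C₀ = Dose / Vd = 986.0 / 167 = 5.904 mg/L
k = ln2 / t½ = 0.693147 / 46.0 = 0.01507 h⁻¹
C = C₀ · e^(−k·t) = 5.904 × e^(−0.01507 × 120)
  = 5.904 × 0.1639 = 0.9677 mg/L

0.97 mg/L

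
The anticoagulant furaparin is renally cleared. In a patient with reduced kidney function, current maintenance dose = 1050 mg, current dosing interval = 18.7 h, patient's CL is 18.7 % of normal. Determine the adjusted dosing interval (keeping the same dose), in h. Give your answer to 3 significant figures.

100 h

To keep the same average steady-state level, dosing rate must scale with clearance.
CL ratio = 18.7 / 100 = 0.1870
New interval (same dose) = 18.7 / 0.1870 = 100.0 h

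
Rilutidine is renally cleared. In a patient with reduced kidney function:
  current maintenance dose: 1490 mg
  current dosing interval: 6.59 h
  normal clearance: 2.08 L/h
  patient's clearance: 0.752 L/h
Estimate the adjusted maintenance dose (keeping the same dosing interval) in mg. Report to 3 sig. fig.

539 mg

To keep the same average steady-state level, dosing rate must scale with clearance.
CL ratio = 0.752 / 2.08 = 0.3615
New dose (same interval) = 1490 × 0.3615 = 538.6 mg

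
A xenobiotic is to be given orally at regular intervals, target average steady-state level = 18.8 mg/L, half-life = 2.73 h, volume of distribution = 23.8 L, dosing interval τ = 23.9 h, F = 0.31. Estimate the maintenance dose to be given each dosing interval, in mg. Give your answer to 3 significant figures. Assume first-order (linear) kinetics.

8760 mg

k = ln2 / t½ = 0.693147 / 2.73 = 0.2539 h⁻¹
CL = k × Vd = 0.2539 × 23.8 = 6.043 L/h
At steady state, F × (Dose/τ) = Css × CL.
Dose = Css × CL × τ / F = 18.8 × 6.043 × 23.9 / 0.31 = 8759 mg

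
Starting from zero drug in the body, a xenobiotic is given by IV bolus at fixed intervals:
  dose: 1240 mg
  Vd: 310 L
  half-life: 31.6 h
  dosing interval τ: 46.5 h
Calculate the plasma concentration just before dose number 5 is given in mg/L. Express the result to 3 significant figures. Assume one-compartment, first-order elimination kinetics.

C₀ per dose = Dose / Vd = 1240 / 310 = 4.000 mg/L
k = ln2 / t½ = 0.693147 / 31.6 = 0.02194 h⁻¹
Fraction remaining after one interval: r = e^(−kτ) = e^(−0.02194 × 46.5) = 0.3605
Before dose 5, 4 doses have been given (aged 1τ, 2τ, 3τ, 4τ).
C_trough = C₀ × (r + r² + … + r^4) = C₀ × r(1−r^4)/(1−r)
        = 4.000 × 0.3605 × (1 − 0.01689) / (1 − 0.3605) = 2.217 mg/L

2.22 mg/L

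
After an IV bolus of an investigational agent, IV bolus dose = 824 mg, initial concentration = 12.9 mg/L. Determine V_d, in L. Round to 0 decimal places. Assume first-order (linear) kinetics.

Vd = Dose / C₀ = 824.0 / 12.9 = 63.88 L

64 L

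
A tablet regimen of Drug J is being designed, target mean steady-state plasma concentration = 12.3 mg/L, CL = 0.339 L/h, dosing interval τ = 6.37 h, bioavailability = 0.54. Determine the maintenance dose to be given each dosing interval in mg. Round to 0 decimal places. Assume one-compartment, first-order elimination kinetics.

At steady state, F × (Dose/τ) = Css × CL.
Dose = Css × CL × τ / F = 12.3 × 0.3390 × 6.37 / 0.54 = 49.19 mg

49 mg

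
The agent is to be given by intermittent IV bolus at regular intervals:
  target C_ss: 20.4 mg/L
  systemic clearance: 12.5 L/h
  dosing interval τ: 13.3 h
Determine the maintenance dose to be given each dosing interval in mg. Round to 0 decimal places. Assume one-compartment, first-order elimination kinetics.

At steady state, Dose/τ = Css × CL.
Dose = Css × CL × τ = 20.4 × 12.50 × 13.3 = 3392 mg

3392 mg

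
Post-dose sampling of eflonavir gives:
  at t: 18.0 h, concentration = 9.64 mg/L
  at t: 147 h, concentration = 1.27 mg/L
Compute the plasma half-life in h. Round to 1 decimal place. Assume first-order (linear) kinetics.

44.1 h

k = ln(C₁/C₂) / (t₂ − t₁) = ln(9.64/1.27) / (147 − 18.0)
  = 2.027 / 129.0 = 0.01571 h⁻¹
t½ = ln2 / k = 0.693147 / 0.01571 = 44.12 h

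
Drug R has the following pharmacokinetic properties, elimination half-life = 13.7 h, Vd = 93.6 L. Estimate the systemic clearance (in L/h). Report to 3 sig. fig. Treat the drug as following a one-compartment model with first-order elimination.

4.74 L/h

k = ln2 / t½ = 0.693147 / 13.7 = 0.05059 h⁻¹
CL = k × Vd = 0.05059 × 93.6 = 4.735 L/h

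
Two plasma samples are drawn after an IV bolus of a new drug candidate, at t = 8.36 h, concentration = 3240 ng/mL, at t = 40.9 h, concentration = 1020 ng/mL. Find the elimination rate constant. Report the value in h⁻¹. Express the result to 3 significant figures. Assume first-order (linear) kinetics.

0.0355 h⁻¹

k = ln(C₁/C₂) / (t₂ − t₁) = ln(3240/1020) / (40.9 − 8.36)
  = 1.156 / 32.54 = 0.03553 h⁻¹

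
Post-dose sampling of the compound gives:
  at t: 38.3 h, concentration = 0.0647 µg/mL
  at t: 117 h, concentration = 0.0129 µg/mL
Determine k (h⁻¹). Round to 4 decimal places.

k = ln(C₁/C₂) / (t₂ − t₁) = ln(0.0647/0.0129) / (117 − 38.3)
  = 1.613 / 78.70 = 0.02050 h⁻¹

0.0205 h⁻¹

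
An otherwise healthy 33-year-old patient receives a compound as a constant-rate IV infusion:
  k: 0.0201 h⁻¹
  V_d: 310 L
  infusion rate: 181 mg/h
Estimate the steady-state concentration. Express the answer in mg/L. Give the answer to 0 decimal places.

CL = k × Vd = 0.02010 × 310 = 6.231 L/h
At steady state Css = R₀ / CL = 181 / 6.231 = 29.05 mg/L

29 mg/L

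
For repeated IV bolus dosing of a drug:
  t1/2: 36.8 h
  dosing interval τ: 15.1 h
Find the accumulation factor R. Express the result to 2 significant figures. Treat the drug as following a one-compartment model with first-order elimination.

4.0

k = ln2 / t½ = 0.693147 / 36.8 = 0.01884 h⁻¹
e^(−kτ) = e^(−0.01884 × 15.1) = 0.7524
Accumulation ratio R = 1 / (1 − e^(−kτ)) = 1 / (1 − 0.7524) = 4.039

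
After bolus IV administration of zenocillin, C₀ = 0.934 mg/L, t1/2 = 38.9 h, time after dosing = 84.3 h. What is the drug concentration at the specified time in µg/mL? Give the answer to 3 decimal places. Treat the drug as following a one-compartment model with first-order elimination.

0.208 µg/mL

k = ln2 / t½ = 0.693147 / 38.9 = 0.01782 h⁻¹
C = C₀ · e^(−k·t) = 0.9340 × e^(−0.01782 × 84.3)
  = 0.9340 × 0.2226 = 0.2079 mg/L
(0.2079 mg/L = 0.2079 µg/mL)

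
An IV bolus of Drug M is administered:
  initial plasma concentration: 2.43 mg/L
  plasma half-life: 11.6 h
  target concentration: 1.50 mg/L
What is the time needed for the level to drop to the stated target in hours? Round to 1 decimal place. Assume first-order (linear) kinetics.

k = ln2 / t½ = 0.693147 / 11.6 = 0.05975 h⁻¹
t = ln(C₀ / C) / k = ln(2.430 / 1.50) / 0.05975
  = ln(1.620) / 0.05975 = 0.4824 / 0.05975 = 8.074 h

8.1 h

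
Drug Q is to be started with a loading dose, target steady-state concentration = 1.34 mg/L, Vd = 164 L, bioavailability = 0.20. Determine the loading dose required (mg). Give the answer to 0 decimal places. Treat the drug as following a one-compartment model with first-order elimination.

LD = Css × Vd / F = 1.34 × 164 / 0.20 = 1099 mg

1099 mg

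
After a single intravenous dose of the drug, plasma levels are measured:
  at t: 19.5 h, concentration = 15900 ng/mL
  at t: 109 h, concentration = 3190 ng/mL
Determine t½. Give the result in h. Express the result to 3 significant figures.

38.6 h

k = ln(C₁/C₂) / (t₂ − t₁) = ln(15900/3190) / (109 − 19.5)
  = 1.606 / 89.50 = 0.01794 h⁻¹
t½ = ln2 / k = 0.693147 / 0.01794 = 38.64 h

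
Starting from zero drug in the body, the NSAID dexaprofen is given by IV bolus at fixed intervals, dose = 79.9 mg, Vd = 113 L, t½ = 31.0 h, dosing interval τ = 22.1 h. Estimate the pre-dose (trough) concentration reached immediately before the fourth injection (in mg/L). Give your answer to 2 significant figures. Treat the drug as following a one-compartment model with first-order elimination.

C₀ per dose = Dose / Vd = 79.9 / 113 = 0.7071 mg/L
k = ln2 / t½ = 0.693147 / 31.0 = 0.02236 h⁻¹
Fraction remaining after one interval: r = e^(−kτ) = e^(−0.02236 × 22.1) = 0.6101
Before dose 4, 3 doses have been given (aged 1τ, 2τ, 3τ).
C_trough = C₀ × (r + r² + … + r^3) = C₀ × r(1−r^3)/(1−r)
        = 0.7071 × 0.6101 × (1 − 0.2271) / (1 − 0.6101) = 0.8552 mg/L

0.86 mg/L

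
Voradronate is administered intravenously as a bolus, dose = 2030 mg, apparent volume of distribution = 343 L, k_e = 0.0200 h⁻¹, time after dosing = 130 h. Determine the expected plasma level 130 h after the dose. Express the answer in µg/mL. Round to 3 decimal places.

C₀ = Dose / Vd = 2030 / 343 = 5.918 mg/L
C = C₀ · e^(−k·t) = 5.918 × e^(−0.02000 × 130)
  = 5.918 × 0.07427 = 0.4395 mg/L
(0.4395 mg/L = 0.4395 µg/mL)

0.440 µg/mL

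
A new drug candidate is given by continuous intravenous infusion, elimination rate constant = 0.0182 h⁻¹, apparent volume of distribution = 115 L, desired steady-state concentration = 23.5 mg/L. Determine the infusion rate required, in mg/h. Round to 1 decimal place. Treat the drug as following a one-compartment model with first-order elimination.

CL = k × Vd = 0.01820 × 115 = 2.093 L/h
At steady state, infusion rate R₀ = Css × CL = 23.5 × 2.093 = 49.19 mg/h

49.2 mg/h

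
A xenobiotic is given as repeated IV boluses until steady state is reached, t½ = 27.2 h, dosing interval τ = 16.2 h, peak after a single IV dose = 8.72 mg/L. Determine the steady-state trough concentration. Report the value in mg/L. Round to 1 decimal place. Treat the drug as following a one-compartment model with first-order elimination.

k = ln2 / t½ = 0.693147 / 27.2 = 0.02548 h⁻¹
e^(−kτ) = e^(−0.02548 × 16.2) = 0.6618
Accumulation ratio R = 1 / (1 − e^(−kτ)) = 1 / (1 − 0.6618) = 2.957
Steady-state trough = C₀ × R × e^(−kτ) = 8.72 × 2.957 × 0.6618 = 17.06 mg/L

17.1 mg/L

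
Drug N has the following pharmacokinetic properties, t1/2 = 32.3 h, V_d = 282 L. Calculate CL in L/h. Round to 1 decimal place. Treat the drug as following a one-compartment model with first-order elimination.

6.1 L/h

k = ln2 / t½ = 0.693147 / 32.3 = 0.02146 h⁻¹
CL = k × Vd = 0.02146 × 282 = 6.052 L/h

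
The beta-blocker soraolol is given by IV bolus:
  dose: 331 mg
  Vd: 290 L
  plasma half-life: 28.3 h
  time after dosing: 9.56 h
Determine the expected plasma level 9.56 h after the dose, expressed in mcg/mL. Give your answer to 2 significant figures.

0.90 mcg/mL

C₀ = Dose / Vd = 331.0 / 290 = 1.141 mg/L
k = ln2 / t½ = 0.693147 / 28.3 = 0.02449 h⁻¹
C = C₀ · e^(−k·t) = 1.141 × e^(−0.02449 × 9.56)
  = 1.141 × 0.7913 = 0.9029 mg/L
(0.9029 mg/L = 0.9029 mcg/mL)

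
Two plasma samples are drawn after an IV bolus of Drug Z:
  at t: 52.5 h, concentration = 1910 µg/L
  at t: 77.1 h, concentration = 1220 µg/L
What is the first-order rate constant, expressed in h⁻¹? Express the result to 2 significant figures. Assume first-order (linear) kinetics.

0.018 h⁻¹

k = ln(C₁/C₂) / (t₂ − t₁) = ln(1910/1220) / (77.1 − 52.5)
  = 0.4483 / 24.60 = 0.01822 h⁻¹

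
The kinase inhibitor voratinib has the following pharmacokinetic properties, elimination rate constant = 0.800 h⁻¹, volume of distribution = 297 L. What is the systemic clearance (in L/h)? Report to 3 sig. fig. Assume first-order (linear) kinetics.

CL = k × Vd = 0.800 × 297 = 237.6 L/h

238 L/h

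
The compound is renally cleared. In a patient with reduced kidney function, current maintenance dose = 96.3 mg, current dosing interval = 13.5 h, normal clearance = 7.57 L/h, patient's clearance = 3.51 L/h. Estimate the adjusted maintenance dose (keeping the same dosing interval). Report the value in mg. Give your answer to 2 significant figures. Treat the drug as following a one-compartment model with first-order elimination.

To keep the same average steady-state level, dosing rate must scale with clearance.
CL ratio = 3.51 / 7.57 = 0.4637
New dose (same interval) = 96.3 × 0.4637 = 44.65 mg

45 mg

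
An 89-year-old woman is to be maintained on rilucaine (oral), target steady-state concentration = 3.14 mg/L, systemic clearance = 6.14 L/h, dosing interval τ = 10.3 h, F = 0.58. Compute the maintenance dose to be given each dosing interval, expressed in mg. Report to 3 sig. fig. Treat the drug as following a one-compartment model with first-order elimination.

At steady state, F × (Dose/τ) = Css × CL.
Dose = Css × CL × τ / F = 3.14 × 6.140 × 10.3 / 0.58 = 342.4 mg

342 mg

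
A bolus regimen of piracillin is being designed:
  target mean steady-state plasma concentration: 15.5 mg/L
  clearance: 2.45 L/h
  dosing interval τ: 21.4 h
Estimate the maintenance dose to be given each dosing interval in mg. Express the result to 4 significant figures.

At steady state, Dose/τ = Css × CL.
Dose = Css × CL × τ = 15.5 × 2.450 × 21.4 = 812.7 mg

812.7 mg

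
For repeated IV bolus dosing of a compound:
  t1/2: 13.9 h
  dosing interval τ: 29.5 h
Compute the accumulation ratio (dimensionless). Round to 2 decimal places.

k = ln2 / t½ = 0.693147 / 13.9 = 0.04987 h⁻¹
e^(−kτ) = e^(−0.04987 × 29.5) = 0.2297
Accumulation ratio R = 1 / (1 − e^(−kτ)) = 1 / (1 − 0.2297) = 1.298

1.30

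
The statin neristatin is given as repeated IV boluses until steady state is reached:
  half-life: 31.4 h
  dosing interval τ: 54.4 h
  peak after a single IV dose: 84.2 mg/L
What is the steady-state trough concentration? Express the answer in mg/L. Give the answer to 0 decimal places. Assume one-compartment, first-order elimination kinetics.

36 mg/L

k = ln2 / t½ = 0.693147 / 31.4 = 0.02207 h⁻¹
e^(−kτ) = e^(−0.02207 × 54.4) = 0.3010
Accumulation ratio R = 1 / (1 − e^(−kτ)) = 1 / (1 − 0.3010) = 1.431
Steady-state trough = C₀ × R × e^(−kτ) = 84.2 × 1.431 × 0.3010 = 36.27 mg/L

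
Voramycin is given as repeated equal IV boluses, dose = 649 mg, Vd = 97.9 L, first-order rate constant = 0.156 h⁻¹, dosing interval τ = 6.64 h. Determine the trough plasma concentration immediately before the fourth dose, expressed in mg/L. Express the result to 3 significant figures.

3.48 mg/L

C₀ per dose = Dose / Vd = 649 / 97.9 = 6.629 mg/L
Fraction remaining after one interval: r = e^(−kτ) = e^(−0.1560 × 6.64) = 0.3549
Before dose 4, 3 doses have been given (aged 1τ, 2τ, 3τ).
C_trough = C₀ × (r + r² + … + r^3) = C₀ × r(1−r^3)/(1−r)
        = 6.629 × 0.3549 × (1 − 0.04470) / (1 − 0.3549) = 3.484 mg/L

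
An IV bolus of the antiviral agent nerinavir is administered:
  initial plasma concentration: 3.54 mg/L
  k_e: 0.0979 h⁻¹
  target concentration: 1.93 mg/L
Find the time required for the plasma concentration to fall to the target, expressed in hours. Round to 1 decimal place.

6.2 h

t = ln(C₀ / C) / k = ln(3.540 / 1.93) / 0.09790
  = ln(1.834) / 0.09790 = 0.6065 / 0.09790 = 6.195 h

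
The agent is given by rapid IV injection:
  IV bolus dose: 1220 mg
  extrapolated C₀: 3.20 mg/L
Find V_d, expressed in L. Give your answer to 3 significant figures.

381 L

Vd = Dose / C₀ = 1220 / 3.20 = 381.3 L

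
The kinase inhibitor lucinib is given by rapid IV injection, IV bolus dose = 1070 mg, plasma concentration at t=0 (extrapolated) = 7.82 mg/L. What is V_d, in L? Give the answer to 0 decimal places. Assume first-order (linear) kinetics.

137 L

Vd = Dose / C₀ = 1070 / 7.82 = 136.8 L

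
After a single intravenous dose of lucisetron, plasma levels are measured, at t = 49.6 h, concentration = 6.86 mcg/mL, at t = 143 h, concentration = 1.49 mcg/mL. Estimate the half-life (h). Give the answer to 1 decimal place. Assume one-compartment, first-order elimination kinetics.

k = ln(C₁/C₂) / (t₂ − t₁) = ln(6.86/1.49) / (143 − 49.6)
  = 1.527 / 93.40 = 0.01635 h⁻¹
t½ = ln2 / k = 0.693147 / 0.01635 = 42.39 h

42.4 h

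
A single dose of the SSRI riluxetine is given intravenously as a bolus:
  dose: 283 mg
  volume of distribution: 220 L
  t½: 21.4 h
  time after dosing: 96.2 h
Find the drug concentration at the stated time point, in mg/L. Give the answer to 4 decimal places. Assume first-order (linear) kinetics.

0.0570 mg/L

C₀ = Dose / Vd = 283.0 / 220 = 1.286 mg/L
k = ln2 / t½ = 0.693147 / 21.4 = 0.03239 h⁻¹
C = C₀ · e^(−k·t) = 1.286 × e^(−0.03239 × 96.2)
  = 1.286 × 0.04434 = 0.05702 mg/L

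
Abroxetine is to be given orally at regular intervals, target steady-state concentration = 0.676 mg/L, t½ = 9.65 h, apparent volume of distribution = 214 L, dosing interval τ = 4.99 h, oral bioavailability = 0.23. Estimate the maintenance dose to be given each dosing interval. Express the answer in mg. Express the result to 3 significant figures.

k = ln2 / t½ = 0.693147 / 9.65 = 0.07183 h⁻¹
CL = k × Vd = 0.07183 × 214 = 15.37 L/h
At steady state, F × (Dose/τ) = Css × CL.
Dose = Css × CL × τ / F = 0.676 × 15.37 × 4.99 / 0.23 = 225.4 mg

225 mg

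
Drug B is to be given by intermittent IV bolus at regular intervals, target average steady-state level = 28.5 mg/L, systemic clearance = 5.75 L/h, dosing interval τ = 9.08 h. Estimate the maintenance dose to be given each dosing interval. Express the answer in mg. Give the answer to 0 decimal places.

1488 mg

At steady state, Dose/τ = Css × CL.
Dose = Css × CL × τ = 28.5 × 5.750 × 9.08 = 1488 mg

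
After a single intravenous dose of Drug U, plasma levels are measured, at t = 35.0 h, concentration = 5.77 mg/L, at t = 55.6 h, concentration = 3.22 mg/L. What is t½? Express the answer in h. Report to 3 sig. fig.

24.5 h

k = ln(C₁/C₂) / (t₂ − t₁) = ln(5.77/3.22) / (55.6 − 35.0)
  = 0.5833 / 20.60 = 0.02832 h⁻¹
t½ = ln2 / k = 0.693147 / 0.02832 = 24.48 h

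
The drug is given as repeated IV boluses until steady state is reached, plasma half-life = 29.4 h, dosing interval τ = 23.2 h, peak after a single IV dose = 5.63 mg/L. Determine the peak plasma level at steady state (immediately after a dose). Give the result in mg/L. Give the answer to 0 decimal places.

13 mg/L

k = ln2 / t½ = 0.693147 / 29.4 = 0.02358 h⁻¹
e^(−kτ) = e^(−0.02358 × 23.2) = 0.5787
Accumulation ratio R = 1 / (1 − e^(−kτ)) = 1 / (1 − 0.5787) = 2.374
Steady-state peak = C₀ × R = 5.63 × 2.374 = 13.37 mg/L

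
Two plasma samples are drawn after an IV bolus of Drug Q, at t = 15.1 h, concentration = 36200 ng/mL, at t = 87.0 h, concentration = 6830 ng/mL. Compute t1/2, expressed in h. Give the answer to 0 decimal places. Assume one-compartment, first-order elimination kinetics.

30 h

k = ln(C₁/C₂) / (t₂ − t₁) = ln(36200/6830) / (87.0 − 15.1)
  = 1.668 / 71.90 = 0.02320 h⁻¹
t½ = ln2 / k = 0.693147 / 0.02320 = 29.88 h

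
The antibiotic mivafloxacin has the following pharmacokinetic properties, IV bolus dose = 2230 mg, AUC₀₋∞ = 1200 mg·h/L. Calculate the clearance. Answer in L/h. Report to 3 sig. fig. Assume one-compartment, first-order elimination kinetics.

CL = Dose / AUC = 2230 / 1200 = 1.858 L/h

1.86 L/h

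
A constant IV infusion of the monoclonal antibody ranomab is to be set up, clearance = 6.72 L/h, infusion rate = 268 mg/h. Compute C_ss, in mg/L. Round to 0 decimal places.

At steady state Css = R₀ / CL = 268 / 6.720 = 39.88 mg/L

40 mg/L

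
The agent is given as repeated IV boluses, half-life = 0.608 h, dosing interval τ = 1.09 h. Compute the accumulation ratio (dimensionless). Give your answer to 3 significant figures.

k = ln2 / t½ = 0.693147 / 0.608 = 1.140 h⁻¹
e^(−kτ) = e^(−1.140 × 1.09) = 0.2886
Accumulation ratio R = 1 / (1 − e^(−kτ)) = 1 / (1 − 0.2886) = 1.406

1.41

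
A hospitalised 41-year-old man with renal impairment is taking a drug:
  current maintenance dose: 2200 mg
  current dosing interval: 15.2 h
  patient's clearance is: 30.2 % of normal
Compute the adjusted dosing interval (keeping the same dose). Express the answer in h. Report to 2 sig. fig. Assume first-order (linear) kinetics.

To keep the same average steady-state level, dosing rate must scale with clearance.
CL ratio = 30.2 / 100 = 0.3020
New interval (same dose) = 15.2 / 0.3020 = 50.33 h

50 h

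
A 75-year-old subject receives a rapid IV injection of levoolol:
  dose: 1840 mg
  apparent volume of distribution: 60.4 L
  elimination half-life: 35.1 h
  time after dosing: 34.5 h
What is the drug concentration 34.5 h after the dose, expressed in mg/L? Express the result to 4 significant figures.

C₀ = Dose / Vd = 1840 / 60.4 = 30.46 mg/L
k = ln2 / t½ = 0.693147 / 35.1 = 0.01975 h⁻¹
C = C₀ · e^(−k·t) = 30.46 × e^(−0.01975 × 34.5)
  = 30.46 × 0.5059 = 15.41 mg/L

15.41 mg/L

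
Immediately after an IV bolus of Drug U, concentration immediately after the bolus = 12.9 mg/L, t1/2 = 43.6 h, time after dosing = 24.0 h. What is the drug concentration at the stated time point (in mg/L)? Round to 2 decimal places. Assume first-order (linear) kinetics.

8.81 mg/L

k = ln2 / t½ = 0.693147 / 43.6 = 0.01590 h⁻¹
C = C₀ · e^(−k·t) = 12.90 × e^(−0.01590 × 24.0)
  = 12.90 × 0.6828 = 8.808 mg/L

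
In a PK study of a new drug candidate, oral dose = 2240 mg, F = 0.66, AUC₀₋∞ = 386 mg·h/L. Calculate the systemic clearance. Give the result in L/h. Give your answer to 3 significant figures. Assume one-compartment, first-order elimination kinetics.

CL = F·Dose / AUC = 0.66 × 2240 / 386 = 3.830 L/h

3.83 L/h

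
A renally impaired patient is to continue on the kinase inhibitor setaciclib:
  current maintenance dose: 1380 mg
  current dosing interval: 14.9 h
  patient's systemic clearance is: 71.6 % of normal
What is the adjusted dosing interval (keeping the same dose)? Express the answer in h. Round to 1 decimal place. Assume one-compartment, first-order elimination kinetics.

To keep the same average steady-state level, dosing rate must scale with clearance.
CL ratio = 71.6 / 100 = 0.7160
New interval (same dose) = 14.9 / 0.7160 = 20.81 h

20.8 h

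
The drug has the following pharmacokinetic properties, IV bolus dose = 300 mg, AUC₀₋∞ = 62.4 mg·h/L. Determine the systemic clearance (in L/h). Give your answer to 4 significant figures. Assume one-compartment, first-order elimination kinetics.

4.808 L/h

CL = Dose / AUC = 300 / 62.4 = 4.808 L/h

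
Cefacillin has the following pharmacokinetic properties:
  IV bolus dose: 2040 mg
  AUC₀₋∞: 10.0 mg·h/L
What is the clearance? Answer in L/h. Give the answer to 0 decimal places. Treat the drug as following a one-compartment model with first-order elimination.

CL = Dose / AUC = 2040 / 10.0 = 204.0 L/h

204 L/h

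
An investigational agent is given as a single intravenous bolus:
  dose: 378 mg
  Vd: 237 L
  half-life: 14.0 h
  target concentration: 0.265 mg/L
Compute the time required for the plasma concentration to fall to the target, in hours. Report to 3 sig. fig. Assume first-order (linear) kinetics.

C₀ = Dose / Vd = 378.0 / 237 = 1.595 mg/L
k = ln2 / t½ = 0.693147 / 14.0 = 0.04951 h⁻¹
t = ln(C₀ / C) / k = ln(1.595 / 0.265) / 0.04951
  = ln(6.019) / 0.04951 = 1.795 / 0.04951 = 36.26 h

36.3 h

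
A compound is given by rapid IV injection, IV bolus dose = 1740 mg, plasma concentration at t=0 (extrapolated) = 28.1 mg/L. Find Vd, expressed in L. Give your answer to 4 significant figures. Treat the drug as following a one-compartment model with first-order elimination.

61.92 L

Vd = Dose / C₀ = 1740 / 28.1 = 61.92 L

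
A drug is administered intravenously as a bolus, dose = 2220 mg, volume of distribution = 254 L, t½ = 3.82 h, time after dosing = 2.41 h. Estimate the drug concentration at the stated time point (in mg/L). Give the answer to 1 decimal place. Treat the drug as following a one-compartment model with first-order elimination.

C₀ = Dose / Vd = 2220 / 254 = 8.740 mg/L
k = ln2 / t½ = 0.693147 / 3.82 = 0.1815 h⁻¹
C = C₀ · e^(−k·t) = 8.740 × e^(−0.1815 × 2.41)
  = 8.740 × 0.6457 = 5.643 mg/L

5.6 mg/L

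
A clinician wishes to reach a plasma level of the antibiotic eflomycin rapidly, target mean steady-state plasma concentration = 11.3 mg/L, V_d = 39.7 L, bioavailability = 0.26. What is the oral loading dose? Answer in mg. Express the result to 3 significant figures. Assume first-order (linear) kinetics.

LD = Css × Vd / F = 11.3 × 39.7 / 0.26 = 1725 mg

1730 mg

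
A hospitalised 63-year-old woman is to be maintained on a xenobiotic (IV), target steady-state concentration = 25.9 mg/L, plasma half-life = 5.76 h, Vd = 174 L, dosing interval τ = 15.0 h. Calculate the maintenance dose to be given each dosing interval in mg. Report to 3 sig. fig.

8130 mg

k = ln2 / t½ = 0.693147 / 5.76 = 0.1203 h⁻¹
CL = k × Vd = 0.1203 × 174 = 20.93 L/h
At steady state, Dose/τ = Css × CL.
Dose = Css × CL × τ = 25.9 × 20.93 × 15.0 = 8131 mg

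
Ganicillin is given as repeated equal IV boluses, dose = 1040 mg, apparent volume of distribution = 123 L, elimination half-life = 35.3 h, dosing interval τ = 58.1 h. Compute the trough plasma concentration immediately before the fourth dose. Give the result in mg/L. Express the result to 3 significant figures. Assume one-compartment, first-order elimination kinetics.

3.84 mg/L

C₀ per dose = Dose / Vd = 1040 / 123 = 8.455 mg/L
k = ln2 / t½ = 0.693147 / 35.3 = 0.01964 h⁻¹
Fraction remaining after one interval: r = e^(−kτ) = e^(−0.01964 × 58.1) = 0.3195
Before dose 4, 3 doses have been given (aged 1τ, 2τ, 3τ).
C_trough = C₀ × (r + r² + … + r^3) = C₀ × r(1−r^3)/(1−r)
        = 8.455 × 0.3195 × (1 − 0.03261) / (1 − 0.3195) = 3.840 mg/L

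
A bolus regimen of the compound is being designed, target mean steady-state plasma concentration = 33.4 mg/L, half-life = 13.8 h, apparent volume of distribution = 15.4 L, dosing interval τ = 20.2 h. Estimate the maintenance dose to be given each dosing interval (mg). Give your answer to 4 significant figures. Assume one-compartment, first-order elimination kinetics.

521.9 mg

k = ln2 / t½ = 0.693147 / 13.8 = 0.05023 h⁻¹
CL = k × Vd = 0.05023 × 15.4 = 0.7735 L/h
At steady state, Dose/τ = Css × CL.
Dose = Css × CL × τ = 33.4 × 0.7735 × 20.2 = 521.9 mg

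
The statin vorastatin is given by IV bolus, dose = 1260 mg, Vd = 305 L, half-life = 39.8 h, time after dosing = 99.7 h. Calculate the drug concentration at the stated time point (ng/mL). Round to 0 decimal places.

728 ng/mL

C₀ = Dose / Vd = 1260 / 305 = 4.131 mg/L
k = ln2 / t½ = 0.693147 / 39.8 = 0.01742 h⁻¹
C = C₀ · e^(−k·t) = 4.131 × e^(−0.01742 × 99.7)
  = 4.131 × 0.1761 = 0.7275 mg/L
Convert: 0.7275 mg/L × 1000 = 727.5 ng/mL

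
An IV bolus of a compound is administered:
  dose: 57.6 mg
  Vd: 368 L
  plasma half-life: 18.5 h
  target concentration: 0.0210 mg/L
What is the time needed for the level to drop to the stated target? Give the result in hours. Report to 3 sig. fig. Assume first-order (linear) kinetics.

53.6 h

C₀ = Dose / Vd = 57.60 / 368 = 0.1565 mg/L
k = ln2 / t½ = 0.693147 / 18.5 = 0.03747 h⁻¹
t = ln(C₀ / C) / k = ln(0.1565 / 0.0210) / 0.03747
  = ln(7.452) / 0.03747 = 2.008 / 0.03747 = 53.59 h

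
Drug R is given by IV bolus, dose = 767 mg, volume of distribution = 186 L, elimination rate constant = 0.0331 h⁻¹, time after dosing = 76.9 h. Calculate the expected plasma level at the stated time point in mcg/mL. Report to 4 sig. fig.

C₀ = Dose / Vd = 767.0 / 186 = 4.124 mg/L
C = C₀ · e^(−k·t) = 4.124 × e^(−0.03310 × 76.9)
  = 4.124 × 0.07844 = 0.3235 mg/L
(0.3235 mg/L = 0.3235 mcg/mL)

0.3235 mcg/mL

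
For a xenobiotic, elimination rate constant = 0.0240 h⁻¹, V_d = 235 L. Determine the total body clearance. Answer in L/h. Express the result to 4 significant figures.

5.640 L/h

CL = k × Vd = 0.0240 × 235 = 5.640 L/h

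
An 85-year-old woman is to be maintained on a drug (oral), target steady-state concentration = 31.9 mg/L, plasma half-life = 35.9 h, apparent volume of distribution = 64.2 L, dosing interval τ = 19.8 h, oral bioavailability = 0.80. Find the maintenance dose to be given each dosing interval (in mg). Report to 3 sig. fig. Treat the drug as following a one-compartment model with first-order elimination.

k = ln2 / t½ = 0.693147 / 35.9 = 0.01931 h⁻¹
CL = k × Vd = 0.01931 × 64.2 = 1.240 L/h
At steady state, F × (Dose/τ) = Css × CL.
Dose = Css × CL × τ / F = 31.9 × 1.240 × 19.8 / 0.80 = 979.0 mg

979 mg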